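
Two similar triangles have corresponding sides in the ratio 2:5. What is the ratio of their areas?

The ratio of areas of similar triangles equals the square of the side ratio.
Side ratio = 2:5
Area ratio = (2/5)^2 = 4/25 = 4:25

4:25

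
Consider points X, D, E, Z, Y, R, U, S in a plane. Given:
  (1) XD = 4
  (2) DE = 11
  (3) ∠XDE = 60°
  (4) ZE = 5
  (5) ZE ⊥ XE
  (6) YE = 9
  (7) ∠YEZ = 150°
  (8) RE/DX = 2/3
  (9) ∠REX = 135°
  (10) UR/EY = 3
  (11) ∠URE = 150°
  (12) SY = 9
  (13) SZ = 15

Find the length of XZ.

Step 1: By the law of cosines on triangle EDX: EX² = 11² + 4² − 2·11·4·cos(60°) = 93, so EX = √93.
Step 2: By the law of cosines on triangle XEZ: XZ² = √93² + 5² − 2·√93·5·cos(90°) = 118, so XZ = √118.

Therefore, the length of XZ = √118.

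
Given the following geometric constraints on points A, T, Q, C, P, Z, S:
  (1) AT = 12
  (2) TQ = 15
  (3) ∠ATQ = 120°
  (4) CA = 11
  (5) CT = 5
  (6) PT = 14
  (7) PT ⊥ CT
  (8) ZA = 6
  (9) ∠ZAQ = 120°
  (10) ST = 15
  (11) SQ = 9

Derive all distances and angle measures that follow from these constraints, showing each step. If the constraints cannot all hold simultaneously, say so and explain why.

The constraints are consistent.

Step 1: From AT = 12, TQ = 15, and ∠ATQ = 120°, by the law of cosines:
  AQ² = AT² + TQ² - 2·AT·TQ·cos(120°) = 144 + 225 + 180 = 549
  AQ = 3·√61

Step 2: From CT = 5, TP = 14, and ∠CTP = 90°, by the law of cosines:
  CP² = CT² + TP² - 2·CT·TP·cos(90°) = 25 + 196 - 0 = 221
  CP ≈ 14.87

Step 3: From AC = 11, AT = 12, CT = 5, by the inverse law of cosines:
  cos(∠CAT) = (AC² + AT² - CT²) / (2·AC·AT)
  ∠CAT = 24.62°

Step 4: From TA = 12, TC = 5, AC = 11, by the inverse law of cosines:
  cos(∠ATC) = (TA² + TC² - AC²) / (2·TA·TC)
  ∠ATC = 66.42°

Step 5: From TQ = 15, TS = 15, QS = 9, by the inverse law of cosines:
  cos(∠QTS) = (TQ² + TS² - QS²) / (2·TQ·TS)
  ∠QTS = 34.92°

Step 6: From QS = 9, QT = 15, ST = 15, by the inverse law of cosines:
  cos(∠SQT) = (QS² + QT² - ST²) / (2·QS·QT)
  ∠SQT = 72.54°

Step 7: From CA = 11, CT = 5, AT = 12, by the inverse law of cosines:
  cos(∠ACT) = (CA² + CT² - AT²) / (2·CA·CT)
  ∠ACT = 88.96°

Step 8: From SQ = 9, ST = 15, QT = 15, by the inverse law of cosines:
  cos(∠QST) = (SQ² + ST² - QT²) / (2·SQ·ST)
  ∠QST = 72.54°

Step 9: From QA = 3·√61, AZ = 6, and ∠QAZ = 120°, by the law of cosines:
  QZ² = QA² + AZ² - 2·QA·AZ·cos(120°) = 549 + 36 + 140.6 = 725.6
  QZ ≈ 26.94

Step 10: From AQ = 3·√61, AT = 12, QT = 15, by the inverse law of cosines:
  cos(∠QAT) = (AQ² + AT² - QT²) / (2·AQ·AT)
  ∠QAT = 33.67°

Step 11: From QA = 3·√61, QT = 15, AT = 12, by the inverse law of cosines:
  cos(∠AQT) = (QA² + QT² - AT²) / (2·QA·QT)
  ∠AQT = 26.33°

Step 12: From CP = 14.87, CT = 5, PT = 14, by the inverse law of cosines:
  cos(∠PCT) = (CP² + CT² - PT²) / (2·CP·CT)
  ∠PCT = 70.35°

Step 13: From PC = 14.87, PT = 14, CT = 5, by the inverse law of cosines:
  cos(∠CPT) = (PC² + PT² - CT²) / (2·PC·PT)
  ∠CPT = 19.65°

Step 14: From QA = 3·√61, QZ = 26.94, AZ = 6, by the inverse law of cosines:
  cos(∠AQZ) = (QA² + QZ² - AZ²) / (2·QA·QZ)
  ∠AQZ = 11.12°

Step 15: From ZA = 6, ZQ = 26.94, AQ = 3·√61, by the inverse law of cosines:
  cos(∠AZQ) = (ZA² + ZQ² - AQ²) / (2·ZA·ZQ)
  ∠AZQ = 48.88°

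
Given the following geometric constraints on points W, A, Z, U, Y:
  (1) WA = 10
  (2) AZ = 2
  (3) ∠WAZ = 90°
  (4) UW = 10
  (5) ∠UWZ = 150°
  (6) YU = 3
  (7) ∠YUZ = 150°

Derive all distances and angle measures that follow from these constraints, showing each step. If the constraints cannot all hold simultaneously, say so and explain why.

The constraints are consistent.

Step 1: From WA = 10, AZ = 2, and ∠WAZ = 90°, by the law of cosines:
  WZ² = WA² + AZ² - 2·WA·AZ·cos(90°) = 100 + 4 - 0 = 104
  WZ = 2·√26

Step 2: From ZW = 2·√26, WU = 10, and ∠ZWU = 150°, by the law of cosines:
  ZU² = ZW² + WU² - 2·ZW·WU·cos(150°) = 104 + 100 + 176.6 = 380.6
  ZU ≈ 19.51

Step 3: From WA = 10, WZ = 2·√26, AZ = 2, by the inverse law of cosines:
  cos(∠AWZ) = (WA² + WZ² - AZ²) / (2·WA·WZ)
  ∠AWZ = 11.31°

Step 4: From ZA = 2, ZW = 2·√26, AW = 10, by the inverse law of cosines:
  cos(∠AZW) = (ZA² + ZW² - AW²) / (2·ZA·ZW)
  ∠AZW = 78.69°

Step 5: From ZU = 19.51, UY = 3, and ∠ZUY = 150°, by the law of cosines:
  ZY² = ZU² + UY² - 2·ZU·UY·cos(150°) = 380.6 + 9 + 101.4 = 491
  ZY ≈ 22.16

Step 6: From ZU = 19.51, ZW = 2·√26, UW = 10, by the inverse law of cosines:
  cos(∠UZW) = (ZU² + ZW² - UW²) / (2·ZU·ZW)
  ∠UZW = 14.85°

Step 7: From UW = 10, UZ = 19.51, WZ = 2·√26, by the inverse law of cosines:
  cos(∠WUZ) = (UW² + UZ² - WZ²) / (2·UW·UZ)
  ∠WUZ = 15.15°

Step 8: From ZU = 19.51, ZY = 22.16, UY = 3, by the inverse law of cosines:
  cos(∠UZY) = (ZU² + ZY² - UY²) / (2·ZU·ZY)
  ∠UZY = 3.88°

Step 9: From YU = 3, YZ = 22.16, UZ = 19.51, by the inverse law of cosines:
  cos(∠UYZ) = (YU² + YZ² - UZ²) / (2·YU·YZ)
  ∠UYZ = 26.12°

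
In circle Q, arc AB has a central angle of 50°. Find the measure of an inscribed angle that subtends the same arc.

An inscribed angle intercepts an arc from a point on the circle, while the central angle intercepts the same arc from the center.
The inscribed angle is always half the central angle: 50° / 2 = 25°.

25°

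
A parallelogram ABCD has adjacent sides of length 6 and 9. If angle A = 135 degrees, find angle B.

Consecutive angles are supplementary: angle B = 180 - 135 = 45 degrees.

45 degrees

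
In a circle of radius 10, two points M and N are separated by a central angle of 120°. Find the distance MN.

Chord length = 2r sin(θ/2)
= 2 × 10 × sin(120°/2)
= 2 × 10 × sin(60°)
= 10*sqrt(3)

10*sqrt(3)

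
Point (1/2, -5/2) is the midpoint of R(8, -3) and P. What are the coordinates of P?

Using the midpoint formula: M = ((x1 + x2)/2, (y1 + y2)/2)
We know M = (1/2, -5/2) and R = (8, -3)
For x: 1/2 = (8 + x2)/2, so x2 = 2*1/2 - 8 = -7
For y: -5/2 = (-3 + y2)/2, so y2 = 2*-5/2 - -3 = -2
P = (-7, -2)

(-7, -2)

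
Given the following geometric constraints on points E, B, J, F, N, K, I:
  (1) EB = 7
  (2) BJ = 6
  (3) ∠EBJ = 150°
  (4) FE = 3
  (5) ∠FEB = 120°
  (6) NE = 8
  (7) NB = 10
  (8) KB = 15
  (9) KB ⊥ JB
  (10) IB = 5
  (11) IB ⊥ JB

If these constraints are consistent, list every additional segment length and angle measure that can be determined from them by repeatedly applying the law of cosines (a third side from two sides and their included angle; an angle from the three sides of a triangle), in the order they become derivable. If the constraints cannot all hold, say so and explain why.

The constraints are consistent. Derivable facts, in order:
After 1 step:
- BF = √79
- EJ ≈ 12.56
- JI = √61
- JK = 3·√29
- ∠BEN = 83.33°
- ∠BNE = 44.05°
- ∠EBN = 52.62°
After 2 steps:
- ∠BEJ = 13.82°
- ∠BFE = 43°
- ∠BIJ = 50.19°
- ∠BJE = 16.18°
- ∠BJI = 39.81°
- ∠BJK = 68.2°
- ∠BKJ = 21.8°
- ∠EBF = 17°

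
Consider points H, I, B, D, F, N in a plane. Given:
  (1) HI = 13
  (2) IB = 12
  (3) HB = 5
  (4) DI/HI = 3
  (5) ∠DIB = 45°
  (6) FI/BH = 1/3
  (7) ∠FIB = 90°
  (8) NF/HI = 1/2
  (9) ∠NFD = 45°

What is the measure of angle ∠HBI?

Step 1: By the inverse law of cosines on triangle HBI: cos(∠HBI) = (5² + 12² − 13²) / (2·5·12) = 0/120 = 0, so ∠HBI = 90°.

Therefore, the measure of angle ∠HBI = 90°.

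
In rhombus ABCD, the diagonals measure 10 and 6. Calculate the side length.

The diagonals of a rhombus bisect each other at right angles.
Half-diagonals: 10/2 = 5 and 6/2 = 3
side = sqrt(5^2 + 3^2)
side = sqrt(25 + 9)
side = sqrt(34)

sqrt(34)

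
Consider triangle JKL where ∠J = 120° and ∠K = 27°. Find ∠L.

The interior angles sum to 180°: angle L = 180 - 120 - 27 = 33°.
The triangle is obtuse (angles 120°, 27°, 33°).

33 degrees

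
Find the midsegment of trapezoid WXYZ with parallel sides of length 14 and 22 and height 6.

The midsegment of a trapezoid = (base1 + base2) / 2
midsegment = (14 + 22) / 2
midsegment = 36 / 2
midsegment = 18

18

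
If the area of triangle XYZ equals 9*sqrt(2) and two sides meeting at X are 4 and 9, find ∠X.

From the SAS area formula Area = (1/2)ab sin(C), rearranging gives sin(C) = 2*Area/(ab).
sin(C) = 2 * 9*sqrt(2) / (36) = sqrt(2)/2.
Therefore C = arcsin(sqrt(2)/2) = 45°.
Since sin(180° - C) = sin(C), the obtuse angle 135° gives the same area, so C = 45° or C = 135°.

45° or 135°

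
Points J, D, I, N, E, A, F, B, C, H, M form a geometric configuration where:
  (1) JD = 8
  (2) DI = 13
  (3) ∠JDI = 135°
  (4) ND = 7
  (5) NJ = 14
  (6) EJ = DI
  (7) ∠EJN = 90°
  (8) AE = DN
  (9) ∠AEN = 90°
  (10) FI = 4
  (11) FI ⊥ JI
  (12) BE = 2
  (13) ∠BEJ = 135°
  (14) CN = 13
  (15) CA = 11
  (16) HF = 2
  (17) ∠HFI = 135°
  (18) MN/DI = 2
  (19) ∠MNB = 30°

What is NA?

From the given relations: EJ = DI = 13; AE = DN = 7.
Step 1: By the law of cosines on triangle EJN: EN² = 13² + 14² − 2·13·14·cos(90°) = 365, so EN ≈ 19.1.
Step 2: By the law of cosines on triangle NEA: NA² = 19.1² + 7² − 2·19.1·7·cos(90°) = 414, so NA = 3·√46.

Therefore, the length of NA = 3·√46.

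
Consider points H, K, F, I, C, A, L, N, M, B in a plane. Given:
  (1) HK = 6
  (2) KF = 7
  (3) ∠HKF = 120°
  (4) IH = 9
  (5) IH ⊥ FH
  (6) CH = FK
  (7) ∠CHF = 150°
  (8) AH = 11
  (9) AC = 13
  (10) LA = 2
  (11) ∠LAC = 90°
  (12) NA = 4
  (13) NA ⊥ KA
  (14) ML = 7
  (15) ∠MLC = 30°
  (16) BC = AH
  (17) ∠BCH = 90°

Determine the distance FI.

Step 1: By the law of cosines on triangle FKH: FH² = 7² + 6² − 2·7·6·cos(120°) = 127, so FH = √127.
Step 2: By the law of cosines on triangle FHI: FI² = √127² + 9² − 2·√127·9·cos(90°) = 208, so FI = 4·√13.

Therefore, the length of FI = 4·√13.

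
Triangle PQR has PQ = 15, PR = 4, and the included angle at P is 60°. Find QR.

By the law of cosines: QR^2 = PQ^2 + PR^2 - 2*PQ*PR*cos(P)
QR^2 = 15^2 + 4^2 - 2*15*4*cos(60°)
QR^2 = 225 + 16 - 120*(1/2)
QR^2 = 181
QR = sqrt(181)

sqrt(181)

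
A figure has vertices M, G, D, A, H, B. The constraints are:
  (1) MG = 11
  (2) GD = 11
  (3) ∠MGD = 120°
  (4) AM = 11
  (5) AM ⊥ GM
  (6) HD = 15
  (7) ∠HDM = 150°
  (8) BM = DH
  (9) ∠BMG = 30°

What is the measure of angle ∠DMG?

Step 1: By the law of cosines on triangle MGD: MD² = 11² + 11² − 2·11·11·cos(120°) = 363, so MD = 11·√3.
Step 2: By the inverse law of cosines on triangle DMG: cos(∠DMG) = ((11·√3)² + 11² − 11²) / (2·11·√3·11) = 363/419.16 = 0.866, so ∠DMG = 30°.

Therefore, the measure of angle ∠DMG = 30°.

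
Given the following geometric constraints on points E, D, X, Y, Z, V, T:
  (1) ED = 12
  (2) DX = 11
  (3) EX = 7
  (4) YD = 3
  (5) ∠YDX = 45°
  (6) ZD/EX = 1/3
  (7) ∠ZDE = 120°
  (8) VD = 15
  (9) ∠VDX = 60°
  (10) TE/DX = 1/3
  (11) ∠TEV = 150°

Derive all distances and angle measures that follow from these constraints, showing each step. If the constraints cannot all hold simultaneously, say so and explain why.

The constraints are consistent.

From the given relations:
  ZD = 1/3·EX = 1/3·7 ≈ 2.33
  TE = 1/3·DX = 1/3·11 ≈ 3.67

Step 1: From ED = 12, DZ = 2.33, and ∠EDZ = 120°, by the law of cosines:
  EZ² = ED² + DZ² - 2·ED·DZ·cos(120°) = 144 + 5.444 + 28 = 177.4
  EZ ≈ 13.32

Step 2: From XD = 11, DY = 3, and ∠XDY = 45°, by the law of cosines:
  XY² = XD² + DY² - 2·XD·DY·cos(45°) = 121 + 9 - 46.67 = 83.33
  XY ≈ 9.13

Step 3: From XD = 11, DV = 15, and ∠XDV = 60°, by the law of cosines:
  XV² = XD² + DV² - 2·XD·DV·cos(60°) = 121 + 225 - 165 = 181
  XV = √181

Step 4: From ED = 12, EX = 7, DX = 11, by the inverse law of cosines:
  cos(∠DEX) = (ED² + EX² - DX²) / (2·ED·EX)
  ∠DEX = 64.62°

Step 5: From DE = 12, DX = 11, EX = 7, by the inverse law of cosines:
  cos(∠EDX) = (DE² + DX² - EX²) / (2·DE·DX)
  ∠EDX = 35.1°

Step 6: From XD = 11, XE = 7, DE = 12, by the inverse law of cosines:
  cos(∠DXE) = (XD² + XE² - DE²) / (2·XD·XE)
  ∠DXE = 80.28°

Step 7: From ED = 12, EZ = 13.32, DZ = 2.33, by the inverse law of cosines:
  cos(∠DEZ) = (ED² + EZ² - DZ²) / (2·ED·EZ)
  ∠DEZ = 8.73°

Step 8: From XD = 11, XV = √181, DV = 15, by the inverse law of cosines:
  cos(∠DXV) = (XD² + XV² - DV²) / (2·XD·XV)
  ∠DXV = 74.92°

Step 9: From XD = 11, XY = 9.13, DY = 3, by the inverse law of cosines:
  cos(∠DXY) = (XD² + XY² - DY²) / (2·XD·XY)
  ∠DXY = 13.44°

Step 10: From YD = 3, YX = 9.13, DX = 11, by the inverse law of cosines:
  cos(∠DYX) = (YD² + YX² - DX²) / (2·YD·YX)
  ∠DYX = 121.56°

Step 11: From ZD = 2.33, ZE = 13.32, DE = 12, by the inverse law of cosines:
  cos(∠DZE) = (ZD² + ZE² - DE²) / (2·ZD·ZE)
  ∠DZE = 51.27°

Step 12: From VD = 15, VX = √181, DX = 11, by the inverse law of cosines:
  cos(∠DVX) = (VD² + VX² - DX²) / (2·VD·VX)
  ∠DVX = 45.08°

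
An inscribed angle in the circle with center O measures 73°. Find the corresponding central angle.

The inscribed angle theorem states that a central angle is always twice any inscribed angle that subtends the same arc.
Since the inscribed angle is 73°, the central angle = 2 × 73° = 146°.

146°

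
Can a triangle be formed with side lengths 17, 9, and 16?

Yes.
The triangle inequality requires that the sum of any two sides exceeds the third.
Here 9 + 16 = 25 > 17, so the condition is met.

Yes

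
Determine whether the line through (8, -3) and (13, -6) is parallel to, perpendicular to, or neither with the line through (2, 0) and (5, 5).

Slope of line 1: m1 = (-6 - -3)/(13 - 8) = -3/5 = -3/5
Slope of line 2: m2 = (5 - 0)/(5 - 2) = 5/3 = 5/3
Two lines are perpendicular when the product of their slopes is -1 (negative reciprocals).
m1 * m2 = (-3/5) * (5/3) = -1, confirming perpendicularity.

Perpendicular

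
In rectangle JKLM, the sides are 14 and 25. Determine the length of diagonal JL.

d = sqrt(14^2 + 25^2) = sqrt(821)

sqrt(821)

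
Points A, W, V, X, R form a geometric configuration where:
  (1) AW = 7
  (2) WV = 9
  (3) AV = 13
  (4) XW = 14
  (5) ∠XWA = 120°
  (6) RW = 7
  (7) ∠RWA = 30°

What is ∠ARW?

Step 1: By the law of cosines on triangle RWA: RA² = 7² + 7² − 2·7·7·cos(30°) = 13.13, so RA ≈ 3.62.
Step 2: By the inverse law of cosines on triangle ARW: cos(∠ARW) = (3.62² + 7² − 7²) / (2·3.62·7) = 13.13/50.73 = 0.2588, so ∠ARW = 75°.

Therefore, the measure of angle ∠ARW = 75°.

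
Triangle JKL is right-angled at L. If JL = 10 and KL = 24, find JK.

In a right triangle, the square of the hypotenuse equals the sum of the squares of the two legs.
The legs are 10 and 24, so the hypotenuse = sqrt(100 + 576) = sqrt(676) = 26.

26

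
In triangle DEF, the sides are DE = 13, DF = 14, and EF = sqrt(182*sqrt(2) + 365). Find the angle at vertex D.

cos(D) = (13² + 14² - (sqrt(182*sqrt(2) + 365))²) / (2 × 13 × 14) = -sqrt(2)/2, so D = arccos(-sqrt(2)/2) = 135°.

135°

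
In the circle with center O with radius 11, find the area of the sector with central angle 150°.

The full circle has area πr² = π(11)² = 121*pi.
The sector covers 150° out of 360°, a fraction of 5/12.
Sector area = 121*pi × 5/12 = 605*pi/12.

605*pi/12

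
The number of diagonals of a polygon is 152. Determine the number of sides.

Using d = n(n - 3)/2, we solve 152 = n(n - 3)/2.
So n(n - 3) = 304.
Testing n = 19: 19 * 16 = 304 = 304. Correct.
The polygon has 19 sides.

19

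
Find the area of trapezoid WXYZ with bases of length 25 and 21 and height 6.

A trapezoid's area equals the midsegment times the height.
The midsegment is (25 + 21) / 2 = 23.
Area = 23 * 6 = 138.

138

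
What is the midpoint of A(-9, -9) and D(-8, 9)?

The midpoint is the point halfway along the segment.
Move half the horizontal distance: -9 + (-8 - -9)/2 = -9 + 1/2 = -17/2
Move half the vertical distance: -9 + (9 - -9)/2 = -9 + 18/2 = 0
Midpoint = (-17/2, 0)

(-17/2, 0)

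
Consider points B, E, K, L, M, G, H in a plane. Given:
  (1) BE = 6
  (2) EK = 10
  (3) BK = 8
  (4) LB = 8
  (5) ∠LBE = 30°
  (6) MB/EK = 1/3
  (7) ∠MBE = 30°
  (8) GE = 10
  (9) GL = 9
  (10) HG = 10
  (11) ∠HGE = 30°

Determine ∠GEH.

Step 1: By the law of cosines on triangle EGH: EH² = 10² + 10² − 2·10·10·cos(30°) = 26.79, so EH ≈ 5.18.
Step 2: By the inverse law of cosines on triangle GEH: cos(∠GEH) = (10² + 5.18² − 10²) / (2·10·5.18) = 26.79/103.53 = 0.2588, so ∠GEH = 75°.

Therefore, the measure of angle ∠GEH = 75°.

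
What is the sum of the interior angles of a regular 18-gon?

The sum of interior angles of an n-sided polygon is (n - 2) * 180.
For n = 18: (18 - 2) * 180 = 16 * 180 = 2880 degrees.

2880 degrees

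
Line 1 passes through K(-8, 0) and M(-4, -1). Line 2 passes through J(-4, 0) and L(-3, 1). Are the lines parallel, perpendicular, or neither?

Slope of line 1: m1 = (-1 - 0)/(-4 - -8) = -1/4 = -1/4
Slope of line 2: m2 = (1 - 0)/(-3 - -4) = 1/1 = 1
m1 != m2 and m1*m2 = -1/4 != -1. Neither.

Neither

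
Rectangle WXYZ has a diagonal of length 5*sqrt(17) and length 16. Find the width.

b = sqrt(d^2 - a^2) = sqrt(425 - 256) = sqrt(169) = 13

13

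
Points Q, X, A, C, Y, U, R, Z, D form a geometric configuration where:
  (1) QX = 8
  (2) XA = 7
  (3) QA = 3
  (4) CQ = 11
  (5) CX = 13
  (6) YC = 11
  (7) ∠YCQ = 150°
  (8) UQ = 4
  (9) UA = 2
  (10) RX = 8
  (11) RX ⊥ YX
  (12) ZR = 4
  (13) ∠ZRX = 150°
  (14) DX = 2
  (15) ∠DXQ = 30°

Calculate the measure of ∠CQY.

Step 1: By the law of cosines on triangle QCY: QY² = 11² + 11² − 2·11·11·cos(150°) = 451.58, so QY ≈ 21.25.
Step 2: By the inverse law of cosines on triangle CQY: cos(∠CQY) = (11² + 21.25² − 11²) / (2·11·21.25) = 451.58/467.51 = 0.9659, so ∠CQY = 15°.

Therefore, the measure of angle ∠CQY = 15°.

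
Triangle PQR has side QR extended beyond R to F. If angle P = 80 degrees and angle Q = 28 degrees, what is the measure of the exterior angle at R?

Exterior angle = 80 + 28 = 108 degrees (exterior angle theorem).

108 degrees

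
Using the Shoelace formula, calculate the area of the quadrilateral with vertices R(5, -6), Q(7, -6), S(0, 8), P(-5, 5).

The Shoelace formula works by pairing each vertex with the next (cycling back to the first).
For each pair, compute x_i*y_(i+1) - x_(i+1)*y_i:
  (5*-6 - 7*-6) = 12
  (7*8 - 0*-6) = 56
  (0*5 - -5*8) = 40
  (-5*-6 - 5*5) = 5
Taking half the absolute value of the total: Area = (1/2)(113) = 113/2.

113/2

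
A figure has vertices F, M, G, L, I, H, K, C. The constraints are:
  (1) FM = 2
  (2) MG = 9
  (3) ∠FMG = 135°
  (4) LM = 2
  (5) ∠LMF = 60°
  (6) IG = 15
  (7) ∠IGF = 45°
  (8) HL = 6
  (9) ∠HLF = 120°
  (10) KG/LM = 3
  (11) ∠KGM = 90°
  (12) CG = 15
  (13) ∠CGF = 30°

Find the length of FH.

Step 1: By the law of cosines on triangle LMF: LF² = 2² + 2² − 2·2·2·cos(60°) = 4, so LF = 2.
Step 2: By the law of cosines on triangle FLH: FH² = 2² + 6² − 2·2·6·cos(120°) = 52, so FH = 2·√13.

Therefore, the length of FH = 2·√13.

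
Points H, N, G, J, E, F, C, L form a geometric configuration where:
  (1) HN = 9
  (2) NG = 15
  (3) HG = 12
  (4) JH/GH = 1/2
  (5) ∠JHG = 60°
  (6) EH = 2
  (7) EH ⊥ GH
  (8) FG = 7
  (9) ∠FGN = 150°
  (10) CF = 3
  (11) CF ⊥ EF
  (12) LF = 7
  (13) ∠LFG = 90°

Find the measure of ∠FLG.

Step 1: By the law of cosines on triangle LFG: LG² = 7² + 7² − 2·7·7·cos(90°) = 98, so LG = 7·√2.
Step 2: By the inverse law of cosines on triangle FLG: cos(∠FLG) = (7² + (7·√2)² − 7²) / (2·7·7·√2) = 98/138.59 = 0.7071, so ∠FLG = 45°.

Therefore, the measure of angle ∠FLG = 45°.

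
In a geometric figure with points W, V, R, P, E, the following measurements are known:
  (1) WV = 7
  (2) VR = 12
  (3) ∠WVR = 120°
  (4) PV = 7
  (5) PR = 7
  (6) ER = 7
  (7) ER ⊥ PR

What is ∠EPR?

Step 1: By the law of cosines on triangle PRE: PE² = 7² + 7² − 2·7·7·cos(90°) = 98, so PE = 7·√2.
Step 2: By the inverse law of cosines on triangle EPR: cos(∠EPR) = ((7·√2)² + 7² − 7²) / (2·7·√2·7) = 98/138.59 = 0.7071, so ∠EPR = 45°.

Therefore, the measure of angle ∠EPR = 45°.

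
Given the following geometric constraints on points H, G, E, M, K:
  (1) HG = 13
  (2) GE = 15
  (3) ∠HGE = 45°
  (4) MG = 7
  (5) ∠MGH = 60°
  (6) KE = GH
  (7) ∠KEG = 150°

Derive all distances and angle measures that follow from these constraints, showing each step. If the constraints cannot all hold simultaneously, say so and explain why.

The constraints are consistent.

From the given relations:
  KE = GH = 13

Step 1: From HG = 13, GE = 15, and ∠HGE = 45°, by the law of cosines:
  HE² = HG² + GE² - 2·HG·GE·cos(45°) = 169 + 225 - 275.8 = 118.2
  HE ≈ 10.87

Step 2: From HG = 13, GM = 7, and ∠HGM = 60°, by the law of cosines:
  HM² = HG² + GM² - 2·HG·GM·cos(60°) = 169 + 49 - 91 = 127
  HM = √127

Step 3: From GE = 15, EK = 13, and ∠GEK = 150°, by the law of cosines:
  GK² = GE² + EK² - 2·GE·EK·cos(150°) = 225 + 169 + 337.7 = 731.7
  GK ≈ 27.05

Step 4: From HE = 10.87, HG = 13, EG = 15, by the inverse law of cosines:
  cos(∠EHG) = (HE² + HG² - EG²) / (2·HE·HG)
  ∠EHG = 77.28°

Step 5: From HG = 13, HM = √127, GM = 7, by the inverse law of cosines:
  cos(∠GHM) = (HG² + HM² - GM²) / (2·HG·HM)
  ∠GHM = 32.54°

Step 6: From GE = 15, GK = 27.05, EK = 13, by the inverse law of cosines:
  cos(∠EGK) = (GE² + GK² - EK²) / (2·GE·GK)
  ∠EGK = 13.9°

Step 7: From EG = 15, EH = 10.87, GH = 13, by the inverse law of cosines:
  cos(∠GEH) = (EG² + EH² - GH²) / (2·EG·EH)
  ∠GEH = 57.72°

Step 8: From MG = 7, MH = √127, GH = 13, by the inverse law of cosines:
  cos(∠GMH) = (MG² + MH² - GH²) / (2·MG·MH)
  ∠GMH = 87.46°

Step 9: From KE = 13, KG = 27.05, EG = 15, by the inverse law of cosines:
  cos(∠EKG) = (KE² + KG² - EG²) / (2·KE·KG)
  ∠EKG = 16.1°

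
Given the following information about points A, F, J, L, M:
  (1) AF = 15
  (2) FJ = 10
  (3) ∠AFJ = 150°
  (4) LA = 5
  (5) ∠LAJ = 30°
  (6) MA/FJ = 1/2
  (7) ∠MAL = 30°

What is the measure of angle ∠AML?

From the given relations: MA = 1/2·FJ = 1/2·10 = 5.
Step 1: By the law of cosines on triangle MAL: ML² = 5² + 5² − 2·5·5·cos(30°) = 6.7, so ML ≈ 2.59.
Step 2: By the inverse law of cosines on triangle AML: cos(∠AML) = (5² + 2.59² − 5²) / (2·5·2.59) = 6.7/25.88 = 0.2588, so ∠AML = 75°.

Therefore, the measure of angle ∠AML = 75°.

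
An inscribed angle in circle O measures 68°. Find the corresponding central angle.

Central angle = 2 × 68° = 136° (inscribed angle theorem).

136°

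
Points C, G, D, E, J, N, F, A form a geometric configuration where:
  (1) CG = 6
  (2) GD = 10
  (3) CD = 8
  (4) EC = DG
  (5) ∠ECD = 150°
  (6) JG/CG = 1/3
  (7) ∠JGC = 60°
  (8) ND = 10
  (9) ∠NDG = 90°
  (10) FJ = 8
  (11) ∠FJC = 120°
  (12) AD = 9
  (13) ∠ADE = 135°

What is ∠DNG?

Step 1: By the law of cosines on triangle NDG: NG² = 10² + 10² − 2·10·10·cos(90°) = 200, so NG = 10·√2.
Step 2: By the inverse law of cosines on triangle DNG: cos(∠DNG) = (10² + (10·√2)² − 10²) / (2·10·10·√2) = 200/282.84 = 0.7071, so ∠DNG = 45°.

Therefore, the measure of angle ∠DNG = 45°.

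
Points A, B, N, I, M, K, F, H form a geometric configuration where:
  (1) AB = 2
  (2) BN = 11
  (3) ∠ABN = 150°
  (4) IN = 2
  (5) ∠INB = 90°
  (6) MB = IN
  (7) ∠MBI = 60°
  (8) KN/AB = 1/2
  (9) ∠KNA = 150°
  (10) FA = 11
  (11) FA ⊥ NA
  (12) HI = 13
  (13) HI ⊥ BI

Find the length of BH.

Step 1: By the law of cosines on triangle BNI: BI² = 11² + 2² − 2·11·2·cos(90°) = 125, so BI = 5·√5.
Step 2: By the law of cosines on triangle BIH: BH² = (5·√5)² + 13² − 2·5·√5·13·cos(90°) = 294, so BH = 7·√6.

Therefore, the length of BH = 7·√6.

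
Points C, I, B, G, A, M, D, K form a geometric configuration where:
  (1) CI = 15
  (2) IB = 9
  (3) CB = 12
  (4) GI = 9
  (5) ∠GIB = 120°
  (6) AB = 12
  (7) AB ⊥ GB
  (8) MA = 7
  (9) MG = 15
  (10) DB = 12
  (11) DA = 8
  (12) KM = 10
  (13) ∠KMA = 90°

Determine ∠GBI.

Step 1: By the law of cosines on triangle BIG: BG² = 9² + 9² − 2·9·9·cos(120°) = 243, so BG = 9·√3.
Step 2: By the inverse law of cosines on triangle GBI: cos(∠GBI) = ((9·√3)² + 9² − 9²) / (2·9·√3·9) = 243/280.59 = 0.866, so ∠GBI = 30°.

Therefore, the measure of angle ∠GBI = 30°.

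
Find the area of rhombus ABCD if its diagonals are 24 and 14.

Area = (24 * 14) / 2 = 336 / 2 = 168

168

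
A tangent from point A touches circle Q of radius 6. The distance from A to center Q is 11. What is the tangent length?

The tangent, radius, and line from the external point to the center form a right triangle.
The right angle is where the tangent meets the radius.
By the Pythagorean theorem: tangent² + 6² = 11²
tangent² = 121 - 36 = 85
tangent = sqrt(85)

sqrt(85)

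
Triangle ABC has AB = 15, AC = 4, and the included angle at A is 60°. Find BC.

When two sides and the included angle are known, the law of cosines gives the third side.
c^2 = a^2 + b^2 - 2ab cos(C) generalizes the Pythagorean theorem to non-right triangles.
Here: BC^2 = 225 + 16 - 120*(1/2) = 181
BC = sqrt(181)

sqrt(181)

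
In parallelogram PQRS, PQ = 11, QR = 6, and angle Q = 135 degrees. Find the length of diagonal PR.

Law of cosines: d^2 = 11^2 + 6^2 - 2(11)(6)cos(135°) = 66*sqrt(2) + 157, so d = sqrt(66*sqrt(2) + 157).

sqrt(66*sqrt(2) + 157)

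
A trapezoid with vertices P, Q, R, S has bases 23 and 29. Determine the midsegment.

The midsegment (median) of a trapezoid connects the midpoints of the non-parallel sides.
Its length is the average of the two bases: (23 + 29) / 2 = 26.

26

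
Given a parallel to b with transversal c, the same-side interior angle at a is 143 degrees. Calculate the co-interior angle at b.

Co-interior angles sum to 180: 180 - 143 = 37 degrees.

37 degrees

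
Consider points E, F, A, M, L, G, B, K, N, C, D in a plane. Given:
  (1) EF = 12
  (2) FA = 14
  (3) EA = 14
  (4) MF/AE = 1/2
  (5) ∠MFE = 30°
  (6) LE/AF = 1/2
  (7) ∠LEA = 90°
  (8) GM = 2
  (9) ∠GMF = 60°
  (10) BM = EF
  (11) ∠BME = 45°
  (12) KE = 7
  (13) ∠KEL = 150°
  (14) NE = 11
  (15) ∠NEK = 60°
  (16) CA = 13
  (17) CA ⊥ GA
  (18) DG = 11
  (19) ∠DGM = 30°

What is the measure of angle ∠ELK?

From the given relations: LE = 1/2·AF = 1/2·14 = 7.
Step 1: By the law of cosines on triangle LEK: LK² = 7² + 7² − 2·7·7·cos(150°) = 182.87, so LK ≈ 13.52.
Step 2: By the inverse law of cosines on triangle ELK: cos(∠ELK) = (7² + 13.52² − 7²) / (2·7·13.52) = 182.87/189.32 = 0.9659, so ∠ELK = 15°.

Therefore, the measure of angle ∠ELK = 15°.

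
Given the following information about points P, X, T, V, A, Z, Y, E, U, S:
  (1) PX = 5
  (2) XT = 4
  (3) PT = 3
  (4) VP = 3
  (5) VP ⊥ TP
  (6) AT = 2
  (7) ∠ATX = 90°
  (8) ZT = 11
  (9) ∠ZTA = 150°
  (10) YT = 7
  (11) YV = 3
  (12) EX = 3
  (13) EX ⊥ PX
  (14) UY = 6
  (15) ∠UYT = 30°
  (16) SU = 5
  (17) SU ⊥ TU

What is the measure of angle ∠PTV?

Step 1: By the law of cosines on triangle TPV: TV² = 3² + 3² − 2·3·3·cos(90°) = 18, so TV = 3·√2.
Step 2: By the inverse law of cosines on triangle PTV: cos(∠PTV) = (3² + (3·√2)² − 3²) / (2·3·3·√2) = 18/25.46 = 0.7071, so ∠PTV = 45°.

Therefore, the measure of angle ∠PTV = 45°.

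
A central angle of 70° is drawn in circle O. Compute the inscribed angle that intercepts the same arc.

Inscribed angle = 70° / 2 = 35° (inscribed angle theorem).

35°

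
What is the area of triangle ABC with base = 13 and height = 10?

Area = (1/2) * base * height
Area = (1/2) * 13 * 10
Area = 65

65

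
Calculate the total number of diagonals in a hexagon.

The number of diagonals in an n-gon is n(n - 3)/2.
For n = 6: 6(6 - 3)/2 = 6 × 3 / 2 = 9.

9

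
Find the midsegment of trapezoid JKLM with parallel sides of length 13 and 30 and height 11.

The midsegment of a trapezoid = (base1 + base2) / 2
midsegment = (13 + 30) / 2
midsegment = 43 / 2
midsegment = 43/2

43/2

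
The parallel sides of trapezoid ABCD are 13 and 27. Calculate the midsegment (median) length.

The midsegment of a trapezoid = (base1 + base2) / 2
midsegment = (13 + 27) / 2
midsegment = 40 / 2
midsegment = 20

20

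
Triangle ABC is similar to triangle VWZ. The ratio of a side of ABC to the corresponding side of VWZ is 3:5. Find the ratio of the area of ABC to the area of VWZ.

The ratio of areas of similar triangles equals the square of the side ratio.
Side ratio = 3:5
Area ratio = (3/5)^2 = 9/25 = 9:25

9:25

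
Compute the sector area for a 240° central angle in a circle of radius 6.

The full circle has area πr² = π(6)² = 36*pi.
The sector covers 240° out of 360°, a fraction of 2/3.
Sector area = 36*pi × 2/3 = 24*pi.

24*pi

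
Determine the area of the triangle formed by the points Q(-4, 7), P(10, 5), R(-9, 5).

Shoelace: Area = (1/2)|-4(5-5) + 10(5-7) + -9(7-5)| = (1/2)(38) = 19

19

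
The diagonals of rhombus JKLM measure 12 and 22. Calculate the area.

Area of a rhombus = (d1 * d2) / 2
Area = (12 * 22) / 2
Area = 264 / 2
Area = 132

132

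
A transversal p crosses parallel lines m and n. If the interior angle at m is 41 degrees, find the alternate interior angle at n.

Alternate interior angles formed by parallel lines and a transversal are equal.
The given angle is 41 degrees.
The alternate interior angle = 41 degrees.

41 degrees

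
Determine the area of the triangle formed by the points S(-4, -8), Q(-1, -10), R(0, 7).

The Shoelace formula computes the area from vertex coordinates by summing cross products.
For vertices (-4,-8), (-1,-10), (0,7):
Signed sum = -4*-10 - -1*-8 + -1*7 - 0*-10 + 0*-8 - -4*7
= 32 + -7 + 28 = 53
Area = (1/2)|53| = 53/2.

53/2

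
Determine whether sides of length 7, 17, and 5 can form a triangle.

Check the triangle inequality: 7 + 5 = 12 ≤ 17.
Since the sum of two sides does not exceed the third, no triangle can be formed.

No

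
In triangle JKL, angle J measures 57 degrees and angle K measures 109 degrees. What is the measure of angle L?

The interior angles sum to 180°: angle L = 180 - 57 - 109 = 14°.
The triangle is obtuse (angles 57°, 109°, 14°).

14 degrees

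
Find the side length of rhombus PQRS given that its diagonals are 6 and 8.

Half-diagonals are 3 and 4. side = sqrt(3^2 + 4^2) = sqrt(25) = 5

5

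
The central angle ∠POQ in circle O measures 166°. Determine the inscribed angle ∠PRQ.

By the inscribed angle theorem, the inscribed angle is half the central angle.
Inscribed angle = 166° / 2 = 83°

83°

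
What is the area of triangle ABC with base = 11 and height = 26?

A triangle's area is half the area of a rectangle with the same base and height.
Area = (1/2) * 11 * 26 = 143.

143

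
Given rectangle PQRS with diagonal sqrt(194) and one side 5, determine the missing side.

b = sqrt(d^2 - a^2) = sqrt(194 - 25) = sqrt(169) = 13

13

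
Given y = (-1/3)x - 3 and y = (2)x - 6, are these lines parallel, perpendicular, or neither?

Slope of line 1: m1 = -1/3
Slope of line 2: m2 = 2
For parallel lines we need equal slopes: -1/3 != 2.
For perpendicular lines we need m1*m2 = -1: (-1/3)(2) = -2/3 != -1.
Since neither condition holds, the lines are neither parallel nor perpendicular.

Neither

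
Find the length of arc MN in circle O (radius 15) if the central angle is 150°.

The full circumference is 2πr = 2π(15) = 30*pi.
The arc spans 150° out of 360°, which is a fraction of 5/12.
Arc length = 30*pi × 5/12 = 25*pi/2.

25*pi/2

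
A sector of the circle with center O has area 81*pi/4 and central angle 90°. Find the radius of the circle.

Sector area A = πr² × θ/360, so r² = 360A / (πθ).
r² = 360 × 81*pi/4 / (π × 90)
r² = 81
r = 9

9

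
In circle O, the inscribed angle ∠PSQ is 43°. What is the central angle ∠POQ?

By the inscribed angle theorem, the central angle is twice the inscribed angle.
Central angle = 2 × 43° = 86°

86°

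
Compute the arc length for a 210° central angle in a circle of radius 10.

The full circumference is 2πr = 2π(10) = 20*pi.
The arc spans 210° out of 360°, which is a fraction of 7/12.
Arc length = 20*pi × 7/12 = 35*pi/3.

35*pi/3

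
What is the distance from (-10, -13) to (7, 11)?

d = sqrt((7 - -10)^2 + (11 - -13)^2)
d = sqrt(17^2 + 24^2)
d = sqrt(289 + 576)
d = sqrt(865)

sqrt(865)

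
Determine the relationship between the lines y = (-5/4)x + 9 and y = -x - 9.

Slope of line 1: m1 = -5/4
Slope of line 2: m2 = -1
m1 != m2 and m1*m2 = 5/4 != -1. Neither.

Neither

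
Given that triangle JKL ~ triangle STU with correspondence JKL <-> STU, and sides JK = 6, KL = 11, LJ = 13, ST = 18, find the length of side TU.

Since the triangles are similar, the ratio of corresponding sides is constant.
Scale factor k = ST / JK = 18 / 6 = 3
TU = k * KL = 3 * 11 = 33

33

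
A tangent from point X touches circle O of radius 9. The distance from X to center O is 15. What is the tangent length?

Let T be the point of tangency. Then OT ⊥ XT (radius ⊥ tangent).
In right triangle OTX: OX² = OT² + XT²
15² = 9² + XT²
XT² = 144, XT = 12

12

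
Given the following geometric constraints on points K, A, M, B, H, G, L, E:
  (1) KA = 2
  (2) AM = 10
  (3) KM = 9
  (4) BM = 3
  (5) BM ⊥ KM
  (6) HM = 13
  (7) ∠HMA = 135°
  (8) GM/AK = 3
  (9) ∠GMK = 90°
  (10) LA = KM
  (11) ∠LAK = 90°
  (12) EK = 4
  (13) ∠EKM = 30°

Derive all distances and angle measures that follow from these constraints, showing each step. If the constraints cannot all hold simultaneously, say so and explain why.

The constraints are consistent.

From the given relations:
  GM = 3·AK = 3·2 = 6
  LA = KM = 9

Step 1: From KM = 9, MB = 3, and ∠KMB = 90°, by the law of cosines:
  KB² = KM² + MB² - 2·KM·MB·cos(90°) = 81 + 9 - 0 = 90
  KB = 3·√10

Step 2: From KM = 9, MG = 6, and ∠KMG = 90°, by the law of cosines:
  KG² = KM² + MG² - 2·KM·MG·cos(90°) = 81 + 36 - 0 = 117
  KG = 3·√13

Step 3: From KA = 2, AL = 9, and ∠KAL = 90°, by the law of cosines:
  KL² = KA² + AL² - 2·KA·AL·cos(90°) = 4 + 81 - 0 = 85
  KL = √85

Step 4: From AM = 10, MH = 13, and ∠AMH = 135°, by the law of cosines:
  AH² = AM² + MH² - 2·AM·MH·cos(135°) = 100 + 169 + 183.8 = 452.8
  AH ≈ 21.28

Step 5: From MK = 9, KE = 4, and ∠MKE = 30°, by the law of cosines:
  ME² = MK² + KE² - 2·MK·KE·cos(30°) = 81 + 16 - 62.35 = 34.65
  ME ≈ 5.89

Step 6: From KA = 2, KM = 9, AM = 10, by the inverse law of cosines:
  cos(∠AKM) = (KA² + KM² - AM²) / (2·KA·KM)
  ∠AKM = 114.62°

Step 7: From AK = 2, AM = 10, KM = 9, by the inverse law of cosines:
  cos(∠KAM) = (AK² + AM² - KM²) / (2·AK·AM)
  ∠KAM = 54.9°

Step 8: From MA = 10, MK = 9, AK = 2, by the inverse law of cosines:
  cos(∠AMK) = (MA² + MK² - AK²) / (2·MA·MK)
  ∠AMK = 10.48°

Step 9: From KA = 2, KL = √85, AL = 9, by the inverse law of cosines:
  cos(∠AKL) = (KA² + KL² - AL²) / (2·KA·KL)
  ∠AKL = 77.47°

Step 10: From KB = 3·√10, KM = 9, BM = 3, by the inverse law of cosines:
  cos(∠BKM) = (KB² + KM² - BM²) / (2·KB·KM)
  ∠BKM = 18.43°

Step 11: From KG = 3·√13, KM = 9, GM = 6, by the inverse law of cosines:
  cos(∠GKM) = (KG² + KM² - GM²) / (2·KG·KM)
  ∠GKM = 33.69°

Step 12: From AH = 21.28, AM = 10, HM = 13, by the inverse law of cosines:
  cos(∠HAM) = (AH² + AM² - HM²) / (2·AH·AM)
  ∠HAM = 25.59°

Step 13: From ME = 5.89, MK = 9, EK = 4, by the inverse law of cosines:
  cos(∠EMK) = (ME² + MK² - EK²) / (2·ME·MK)
  ∠EMK = 19.86°

Step 14: From BK = 3·√10, BM = 3, KM = 9, by the inverse law of cosines:
  cos(∠KBM) = (BK² + BM² - KM²) / (2·BK·BM)
  ∠KBM = 71.57°

Step 15: From HA = 21.28, HM = 13, AM = 10, by the inverse law of cosines:
  cos(∠AHM) = (HA² + HM² - AM²) / (2·HA·HM)
  ∠AHM = 19.41°

Step 16: From GK = 3·√13, GM = 6, KM = 9, by the inverse law of cosines:
  cos(∠KGM) = (GK² + GM² - KM²) / (2·GK·GM)
  ∠KGM = 56.31°

Step 17: From LA = 9, LK = √85, AK = 2, by the inverse law of cosines:
  cos(∠ALK) = (LA² + LK² - AK²) / (2·LA·LK)
  ∠ALK = 12.53°

Step 18: From EK = 4, EM = 5.89, KM = 9, by the inverse law of cosines:
  cos(∠KEM) = (EK² + EM² - KM²) / (2·EK·EM)
  ∠KEM = 130.14°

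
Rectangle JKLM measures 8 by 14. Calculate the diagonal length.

d = sqrt(8^2 + 14^2) = sqrt(260) = 2*sqrt(65)

2*sqrt(65)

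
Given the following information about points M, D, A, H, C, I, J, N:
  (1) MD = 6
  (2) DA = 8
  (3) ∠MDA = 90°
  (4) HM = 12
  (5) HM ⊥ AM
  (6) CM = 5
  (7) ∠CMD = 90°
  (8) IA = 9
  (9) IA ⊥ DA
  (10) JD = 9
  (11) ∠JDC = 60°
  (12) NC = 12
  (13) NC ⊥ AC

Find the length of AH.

Step 1: By the law of cosines on triangle ADM: AM² = 8² + 6² − 2·8·6·cos(90°) = 100, so AM = 10.
Step 2: By the law of cosines on triangle AMH: AH² = 10² + 12² − 2·10·12·cos(90°) = 244, so AH = 2·√61.

Therefore, the length of AH = 2·√61.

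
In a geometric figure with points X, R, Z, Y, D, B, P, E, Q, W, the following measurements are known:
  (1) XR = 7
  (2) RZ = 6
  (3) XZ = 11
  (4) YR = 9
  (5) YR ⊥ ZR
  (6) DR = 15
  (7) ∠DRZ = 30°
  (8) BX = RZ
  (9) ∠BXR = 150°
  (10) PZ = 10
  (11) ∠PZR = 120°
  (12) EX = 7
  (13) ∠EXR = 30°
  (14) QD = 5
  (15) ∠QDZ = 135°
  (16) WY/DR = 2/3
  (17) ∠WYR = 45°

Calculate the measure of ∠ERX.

Step 1: By the law of cosines on triangle RXE: RE² = 7² + 7² − 2·7·7·cos(30°) = 13.13, so RE ≈ 3.62.
Step 2: By the inverse law of cosines on triangle ERX: cos(∠ERX) = (3.62² + 7² − 7²) / (2·3.62·7) = 13.13/50.73 = 0.2588, so ∠ERX = 75°.

Therefore, the measure of angle ∠ERX = 75°.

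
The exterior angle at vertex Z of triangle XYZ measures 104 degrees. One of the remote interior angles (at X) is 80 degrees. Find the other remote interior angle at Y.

The exterior angle theorem states that an exterior angle equals the sum of the two non-adjacent interior angles.
So 104 = 80 + angle Y, which gives angle Y = 104 - 80 = 24 degrees.

24 degrees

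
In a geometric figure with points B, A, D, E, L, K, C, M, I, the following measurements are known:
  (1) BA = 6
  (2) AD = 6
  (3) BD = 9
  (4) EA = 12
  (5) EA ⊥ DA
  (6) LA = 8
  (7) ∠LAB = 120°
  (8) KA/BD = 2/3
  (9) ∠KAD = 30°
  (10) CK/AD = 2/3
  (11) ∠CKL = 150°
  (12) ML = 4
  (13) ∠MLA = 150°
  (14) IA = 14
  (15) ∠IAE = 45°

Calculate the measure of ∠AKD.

From the given relations: KA = 2/3·BD = 2/3·9 = 6.
Step 1: By the law of cosines on triangle KAD: KD² = 6² + 6² − 2·6·6·cos(30°) = 9.65, so KD ≈ 3.11.
Step 2: By the inverse law of cosines on triangle AKD: cos(∠AKD) = (6² + 3.11² − 6²) / (2·6·3.11) = 9.65/37.27 = 0.2588, so ∠AKD = 75°.

Therefore, the measure of angle ∠AKD = 75°.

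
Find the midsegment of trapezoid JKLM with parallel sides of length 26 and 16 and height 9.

The midsegment of a trapezoid = (base1 + base2) / 2
midsegment = (26 + 16) / 2
midsegment = 42 / 2
midsegment = 21

21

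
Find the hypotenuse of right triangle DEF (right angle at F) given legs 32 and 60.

In a right triangle, the square of the hypotenuse equals the sum of the squares of the two legs.
The legs are 32 and 60, so the hypotenuse = sqrt(1024 + 3600) = sqrt(4624) = 68.

68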